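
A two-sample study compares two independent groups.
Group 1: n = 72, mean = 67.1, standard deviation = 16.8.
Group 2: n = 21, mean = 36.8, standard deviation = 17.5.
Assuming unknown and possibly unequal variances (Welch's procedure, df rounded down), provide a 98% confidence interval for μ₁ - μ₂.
(19.75, 40.85)

Difference: x̄₁ - x̄₂ = 30.30
SE = √(s₁²/n₁ + s₂²/n₂) = √(16.8²/72 + 17.5²/21) = 4.3016
df = 31.55 → 31 (Welch–Satterthwaite, rounded down)
t* = 2.453

CI: 30.30 ± 2.453 · 4.3016 = 30.30 ± 10.55 = (19.75, 40.85)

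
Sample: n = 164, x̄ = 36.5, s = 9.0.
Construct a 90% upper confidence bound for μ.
μ ≤ 37.40

Upper bound (one-sided):
t* = 1.287 (one-sided for 90%)
Upper bound = x̄ + t* · s/√n = 36.5 + 1.287 · 9.0/√164 = 37.40

We are 90% confident that μ ≤ 37.40.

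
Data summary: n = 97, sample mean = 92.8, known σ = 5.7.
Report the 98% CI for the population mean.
(91.45, 94.15)

z-interval (σ known):
z* = 2.326 for 98% confidence

Margin of error = z* · σ/√n = 2.326 · 5.7/√97 = 1.35

CI: (92.8 - 1.35, 92.8 + 1.35) = (91.45, 94.15)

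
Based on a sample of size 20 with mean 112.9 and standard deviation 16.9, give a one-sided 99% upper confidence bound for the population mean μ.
μ ≤ 122.49

Upper bound (one-sided):
t* = 2.539 (one-sided for 99%)
Upper bound = x̄ + t* · s/√n = 112.9 + 2.539 · 16.9/√20 = 122.49

We are 99% confident that μ ≤ 122.49.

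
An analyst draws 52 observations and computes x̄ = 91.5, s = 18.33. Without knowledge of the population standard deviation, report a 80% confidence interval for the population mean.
(88.20, 94.80)

t-interval (σ unknown):
df = n - 1 = 51
t* = 1.298 for 80% confidence

Margin of error = t* · s/√n = 1.298 · 18.33/√52 = 3.30

CI: (88.20, 94.80)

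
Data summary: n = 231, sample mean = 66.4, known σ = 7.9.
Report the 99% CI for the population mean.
(65.06, 67.74)

z-interval (σ known):
z* = 2.576 for 99% confidence

Margin of error = z* · σ/√n = 2.576 · 7.9/√231 = 1.34

CI: (66.4 - 1.34, 66.4 + 1.34) = (65.06, 67.74)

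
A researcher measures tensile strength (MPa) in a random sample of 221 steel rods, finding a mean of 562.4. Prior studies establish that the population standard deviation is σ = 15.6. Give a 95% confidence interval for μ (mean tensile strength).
(560.34, 564.46)

z-interval (σ known):
z* = 1.960 for 95% confidence

Margin of error = z* · σ/√n = 1.960 · 15.6/√221 = 2.06

CI: (562.4 - 2.06, 562.4 + 2.06) = (560.34, 564.46)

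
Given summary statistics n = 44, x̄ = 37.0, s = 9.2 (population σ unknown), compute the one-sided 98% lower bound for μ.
μ ≥ 34.06

Lower bound (one-sided):
t* = 2.118 (one-sided for 98%)
Lower bound = x̄ - t* · s/√n = 37.0 - 2.118 · 9.2/√44 = 34.06

We are 98% confident that μ ≥ 34.06.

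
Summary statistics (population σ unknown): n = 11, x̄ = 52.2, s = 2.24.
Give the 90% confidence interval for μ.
(50.98, 53.42)

t-interval (σ unknown):
df = n - 1 = 10
t* = 1.812 for 90% confidence

Margin of error = t* · s/√n = 1.812 · 2.24/√11 = 1.22

CI: (50.98, 53.42)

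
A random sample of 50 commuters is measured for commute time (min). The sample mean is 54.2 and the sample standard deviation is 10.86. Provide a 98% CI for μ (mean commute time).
(50.51, 57.89)

t-interval (σ unknown):
df = n - 1 = 49
t* = 2.405 for 98% confidence

Margin of error = t* · s/√n = 2.405 · 10.86/√50 = 3.69

CI: (50.51, 57.89)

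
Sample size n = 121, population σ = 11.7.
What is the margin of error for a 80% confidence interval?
Margin of error = 1.36

Margin of error = z* · σ/√n
= 1.282 · 11.7/√121
= 1.282 · 11.7/11.0000
= 1.36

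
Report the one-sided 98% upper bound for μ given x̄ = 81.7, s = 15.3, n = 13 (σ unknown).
μ ≤ 91.47

Upper bound (one-sided):
t* = 2.303 (one-sided for 98%)
Upper bound = x̄ + t* · s/√n = 81.7 + 2.303 · 15.3/√13 = 91.47

We are 98% confident that μ ≤ 91.47.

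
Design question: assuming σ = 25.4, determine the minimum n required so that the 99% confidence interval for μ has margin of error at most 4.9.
n ≥ 179

For margin E ≤ 4.9:
n ≥ (z* · σ / E)²
n ≥ (2.576 · 25.4 / 4.9)²
n ≥ 178.31

Minimum n = 179 (rounding up)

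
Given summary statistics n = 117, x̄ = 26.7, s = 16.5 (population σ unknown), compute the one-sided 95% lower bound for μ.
μ ≥ 24.17

Lower bound (one-sided):
t* = 1.658 (one-sided for 95%)
Lower bound = x̄ - t* · s/√n = 26.7 - 1.658 · 16.5/√117 = 24.17

We are 95% confident that μ ≥ 24.17.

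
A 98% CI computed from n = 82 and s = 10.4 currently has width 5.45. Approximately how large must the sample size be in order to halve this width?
n ≈ 328

CI width ∝ 1/√n
To reduce width by factor 2, need √n to grow by 2 → need 2² = 4 times as many samples.

Current: n = 82, width = 5.45
New: n = 328, width ≈ 2.69

Width reduced by factor of 5.45/2.69 = 2.03.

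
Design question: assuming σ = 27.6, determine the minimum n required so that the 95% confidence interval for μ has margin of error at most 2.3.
n ≥ 554

For margin E ≤ 2.3:
n ≥ (z* · σ / E)²
n ≥ (1.960 · 27.6 / 2.3)²
n ≥ 553.19

Minimum n = 554 (rounding up)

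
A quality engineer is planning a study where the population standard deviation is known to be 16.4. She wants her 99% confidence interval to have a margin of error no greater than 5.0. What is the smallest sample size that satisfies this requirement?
n ≥ 72

For margin E ≤ 5.0:
n ≥ (z* · σ / E)²
n ≥ (2.576 · 16.4 / 5.0)²
n ≥ 71.39

Minimum n = 72 (rounding up)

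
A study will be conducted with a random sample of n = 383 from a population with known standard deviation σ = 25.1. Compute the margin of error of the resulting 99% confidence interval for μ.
Margin of error = 3.30

Margin of error = z* · σ/√n
= 2.576 · 25.1/√383
= 2.576 · 25.1/19.5704
= 3.30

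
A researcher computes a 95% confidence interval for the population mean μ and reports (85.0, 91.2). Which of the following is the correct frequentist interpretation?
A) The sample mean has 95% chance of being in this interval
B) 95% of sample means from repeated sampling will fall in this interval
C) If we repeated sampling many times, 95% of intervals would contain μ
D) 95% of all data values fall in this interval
C

A) Wrong — x̄ is observed and sits in the interval by construction.
B) Wrong — coverage applies to intervals containing μ, not to future x̄ values.
C) Correct — this is the frequentist long-run coverage interpretation.
D) Wrong — a CI is about the parameter μ, not individual data values.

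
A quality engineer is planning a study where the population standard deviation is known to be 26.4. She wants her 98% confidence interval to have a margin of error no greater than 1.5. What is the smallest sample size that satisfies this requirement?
n ≥ 1676

For margin E ≤ 1.5:
n ≥ (z* · σ / E)²
n ≥ (2.326 · 26.4 / 1.5)²
n ≥ 1675.89

Minimum n = 1676 (rounding up)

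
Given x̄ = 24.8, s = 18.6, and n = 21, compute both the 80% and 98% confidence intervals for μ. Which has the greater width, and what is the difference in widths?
98% CI is wider by 9.76

df = 20
80% CI: t* = 1.325, (19.42, 30.18), width = 2 · t* · s/√n = 10.76
98% CI: t* = 2.528, (14.54, 35.06), width = 2 · t* · s/√n = 20.52

The 98% CI is wider by 20.52 - 10.76 = 9.76.
Higher confidence requires a wider interval.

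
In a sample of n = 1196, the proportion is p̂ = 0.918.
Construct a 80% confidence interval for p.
(0.908, 0.928)

Proportion CI:
SE = √(p̂(1-p̂)/n) = √(0.918 · 0.082 / 1196) = 0.00793

z* = 1.282
Margin = z* · SE = 1.282 · 0.00793 = 0.0102

CI: 0.918 ± 0.0102 = (0.908, 0.928)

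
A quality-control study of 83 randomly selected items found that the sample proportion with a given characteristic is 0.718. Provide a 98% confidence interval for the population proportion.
(0.603, 0.833)

Proportion CI:
SE = √(p̂(1-p̂)/n) = √(0.718 · 0.282 / 83) = 0.04939

z* = 2.326
Margin = z* · SE = 2.326 · 0.04939 = 0.1149

CI: 0.718 ± 0.1149 = (0.603, 0.833)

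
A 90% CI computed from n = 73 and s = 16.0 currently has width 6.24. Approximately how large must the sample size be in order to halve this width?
n ≈ 292

CI width ∝ 1/√n
To reduce width by factor 2, need √n to grow by 2 → need 2² = 4 times as many samples.

Current: n = 73, width = 6.24
New: n = 292, width ≈ 3.09

Width reduced by factor of 6.24/3.09 = 2.02.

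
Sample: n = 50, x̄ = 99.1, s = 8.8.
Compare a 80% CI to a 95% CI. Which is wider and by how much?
95% CI is wider by 1.77

df = 49
80% CI: t* = 1.299, (97.48, 100.72), width = 2 · t* · s/√n = 3.23
95% CI: t* = 2.010, (96.60, 101.60), width = 2 · t* · s/√n = 5.00

The 95% CI is wider by 5.00 - 3.23 = 1.77.
Higher confidence requires a wider interval.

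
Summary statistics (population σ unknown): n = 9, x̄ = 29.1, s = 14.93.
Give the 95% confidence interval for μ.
(17.62, 40.58)

t-interval (σ unknown):
df = n - 1 = 8
t* = 2.306 for 95% confidence

Margin of error = t* · s/√n = 2.306 · 14.93/√9 = 11.48

CI: (17.62, 40.58)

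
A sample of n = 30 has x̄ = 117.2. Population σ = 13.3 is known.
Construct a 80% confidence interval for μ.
(114.09, 120.31)

z-interval (σ known):
z* = 1.282 for 80% confidence

Margin of error = z* · σ/√n = 1.282 · 13.3/√30 = 3.11

CI: (117.2 - 3.11, 117.2 + 3.11) = (114.09, 120.31)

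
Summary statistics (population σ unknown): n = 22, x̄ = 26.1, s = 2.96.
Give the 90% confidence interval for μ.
(25.01, 27.19)

t-interval (σ unknown):
df = n - 1 = 21
t* = 1.721 for 90% confidence

Margin of error = t* · s/√n = 1.721 · 2.96/√22 = 1.09

CI: (25.01, 27.19)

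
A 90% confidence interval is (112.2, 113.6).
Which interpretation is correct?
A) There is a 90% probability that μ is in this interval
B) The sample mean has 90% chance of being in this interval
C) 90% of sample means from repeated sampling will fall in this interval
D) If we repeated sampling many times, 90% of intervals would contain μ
D

A) Wrong — μ is fixed; the randomness lives in the interval, not in μ.
B) Wrong — x̄ is observed and sits in the interval by construction.
C) Wrong — coverage applies to intervals containing μ, not to future x̄ values.
D) Correct — this is the frequentist long-run coverage interpretation.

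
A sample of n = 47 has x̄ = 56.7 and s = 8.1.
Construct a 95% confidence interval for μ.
(54.32, 59.08)

t-interval (σ unknown):
df = n - 1 = 46
t* = 2.013 for 95% confidence

Margin of error = t* · s/√n = 2.013 · 8.1/√47 = 2.38

CI: (54.32, 59.08)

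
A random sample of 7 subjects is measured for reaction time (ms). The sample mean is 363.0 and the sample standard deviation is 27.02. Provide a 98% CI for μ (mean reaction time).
(330.90, 395.10)

t-interval (σ unknown):
df = n - 1 = 6
t* = 3.143 for 98% confidence

Margin of error = t* · s/√n = 3.143 · 27.02/√7 = 32.10

CI: (330.90, 395.10)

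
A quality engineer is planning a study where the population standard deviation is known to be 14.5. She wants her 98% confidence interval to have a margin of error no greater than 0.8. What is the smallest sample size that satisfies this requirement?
n ≥ 1778

For margin E ≤ 0.8:
n ≥ (z* · σ / E)²
n ≥ (2.326 · 14.5 / 0.8)²
n ≥ 1777.36

Minimum n = 1778 (rounding up)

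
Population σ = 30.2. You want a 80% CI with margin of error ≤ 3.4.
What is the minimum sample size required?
n ≥ 130

For margin E ≤ 3.4:
n ≥ (z* · σ / E)²
n ≥ (1.282 · 30.2 / 3.4)²
n ≥ 129.67

Minimum n = 130 (rounding up)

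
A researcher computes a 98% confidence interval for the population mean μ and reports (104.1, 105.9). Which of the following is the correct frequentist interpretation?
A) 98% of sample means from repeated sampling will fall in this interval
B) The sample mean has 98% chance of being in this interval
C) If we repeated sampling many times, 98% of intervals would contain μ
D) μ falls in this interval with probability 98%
C

A) Wrong — coverage applies to intervals containing μ, not to future x̄ values.
B) Wrong — x̄ is observed and sits in the interval by construction.
C) Correct — this is the frequentist long-run coverage interpretation.
D) Wrong — μ is fixed; the randomness lives in the interval, not in μ.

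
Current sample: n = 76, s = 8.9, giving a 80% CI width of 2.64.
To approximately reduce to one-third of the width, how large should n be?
n ≈ 684

CI width ∝ 1/√n
To reduce width by factor 3, need √n to grow by 3 → need 3² = 9 times as many samples.

Current: n = 76, width = 2.64
New: n = 684, width ≈ 0.87

Width reduced by factor of 2.64/0.87 = 3.03.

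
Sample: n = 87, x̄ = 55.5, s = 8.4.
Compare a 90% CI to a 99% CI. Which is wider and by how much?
99% CI is wider by 1.74

df = 86
90% CI: t* = 1.663, (54.00, 57.00), width = 2 · t* · s/√n = 3.00
99% CI: t* = 2.634, (53.13, 57.87), width = 2 · t* · s/√n = 4.74

The 99% CI is wider by 4.74 - 3.00 = 1.74.
Higher confidence requires a wider interval.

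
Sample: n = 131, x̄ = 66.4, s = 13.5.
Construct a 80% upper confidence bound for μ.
μ ≤ 67.40

Upper bound (one-sided):
t* = 0.844 (one-sided for 80%)
Upper bound = x̄ + t* · s/√n = 66.4 + 0.844 · 13.5/√131 = 67.40

We are 80% confident that μ ≤ 67.40.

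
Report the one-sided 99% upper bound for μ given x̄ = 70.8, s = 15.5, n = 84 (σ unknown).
μ ≤ 74.81

Upper bound (one-sided):
t* = 2.372 (one-sided for 99%)
Upper bound = x̄ + t* · s/√n = 70.8 + 2.372 · 15.5/√84 = 74.81

We are 99% confident that μ ≤ 74.81.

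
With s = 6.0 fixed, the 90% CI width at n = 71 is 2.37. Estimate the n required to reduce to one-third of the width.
n ≈ 639

CI width ∝ 1/√n
To reduce width by factor 3, need √n to grow by 3 → need 3² = 9 times as many samples.

Current: n = 71, width = 2.37
New: n = 639, width ≈ 0.78

Width reduced by factor of 2.37/0.78 = 3.04.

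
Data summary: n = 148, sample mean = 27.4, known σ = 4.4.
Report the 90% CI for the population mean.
(26.81, 27.99)

z-interval (σ known):
z* = 1.645 for 90% confidence

Margin of error = z* · σ/√n = 1.645 · 4.4/√148 = 0.59

CI: (27.4 - 0.59, 27.4 + 0.59) = (26.81, 27.99)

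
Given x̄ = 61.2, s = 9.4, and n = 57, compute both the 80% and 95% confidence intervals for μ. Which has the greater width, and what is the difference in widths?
95% CI is wider by 1.76

df = 56
80% CI: t* = 1.297, (59.59, 62.81), width = 2 · t* · s/√n = 3.23
95% CI: t* = 2.003, (58.71, 63.69), width = 2 · t* · s/√n = 4.99

The 95% CI is wider by 4.99 - 3.23 = 1.76.
Higher confidence requires a wider interval.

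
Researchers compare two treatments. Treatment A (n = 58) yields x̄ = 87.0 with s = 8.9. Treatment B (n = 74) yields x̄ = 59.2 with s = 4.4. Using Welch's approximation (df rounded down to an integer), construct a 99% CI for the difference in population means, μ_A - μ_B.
(24.43, 31.17)

Difference: x̄₁ - x̄₂ = 27.80
SE = √(s₁²/n₁ + s₂²/n₂) = √(8.9²/58 + 4.4²/74) = 1.2757
df = 78.68 → 78 (Welch–Satterthwaite, rounded down)
t* = 2.640

CI: 27.80 ± 2.640 · 1.2757 = 27.80 ± 3.37 = (24.43, 31.17)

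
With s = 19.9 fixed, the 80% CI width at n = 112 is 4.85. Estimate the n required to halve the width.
n ≈ 448

CI width ∝ 1/√n
To reduce width by factor 2, need √n to grow by 2 → need 2² = 4 times as many samples.

Current: n = 112, width = 4.85
New: n = 448, width ≈ 2.41

Width reduced by factor of 4.85/2.41 = 2.01.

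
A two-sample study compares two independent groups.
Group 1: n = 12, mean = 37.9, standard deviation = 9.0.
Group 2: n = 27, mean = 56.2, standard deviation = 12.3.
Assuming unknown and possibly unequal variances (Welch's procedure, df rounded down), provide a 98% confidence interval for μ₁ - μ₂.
(-26.97, -9.63)

Difference: x̄₁ - x̄₂ = -18.30
SE = √(s₁²/n₁ + s₂²/n₂) = √(9.0²/12 + 12.3²/27) = 3.5147
df = 28.53 → 28 (Welch–Satterthwaite, rounded down)
t* = 2.467

CI: -18.30 ± 2.467 · 3.5147 = -18.30 ± 8.67 = (-26.97, -9.63)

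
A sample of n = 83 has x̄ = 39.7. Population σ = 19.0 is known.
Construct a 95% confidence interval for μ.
(35.61, 43.79)

z-interval (σ known):
z* = 1.960 for 95% confidence

Margin of error = z* · σ/√n = 1.960 · 19.0/√83 = 4.09

CI: (39.7 - 4.09, 39.7 + 4.09) = (35.61, 43.79)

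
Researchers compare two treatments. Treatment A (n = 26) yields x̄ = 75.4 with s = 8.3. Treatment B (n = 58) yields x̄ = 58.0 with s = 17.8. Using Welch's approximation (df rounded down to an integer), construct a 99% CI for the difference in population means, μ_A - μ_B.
(9.89, 24.91)

Difference: x̄₁ - x̄₂ = 17.40
SE = √(s₁²/n₁ + s₂²/n₂) = √(8.3²/26 + 17.8²/58) = 2.8482
df = 81.82 → 81 (Welch–Satterthwaite, rounded down)
t* = 2.638

CI: 17.40 ± 2.638 · 2.8482 = 17.40 ± 7.51 = (9.89, 24.91)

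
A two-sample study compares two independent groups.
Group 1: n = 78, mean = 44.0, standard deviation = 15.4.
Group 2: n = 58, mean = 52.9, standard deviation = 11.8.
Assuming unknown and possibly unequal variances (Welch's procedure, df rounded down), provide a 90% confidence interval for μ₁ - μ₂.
(-12.76, -5.04)

Difference: x̄₁ - x̄₂ = -8.90
SE = √(s₁²/n₁ + s₂²/n₂) = √(15.4²/78 + 11.8²/58) = 2.3326
df = 133.86 → 133 (Welch–Satterthwaite, rounded down)
t* = 1.656

CI: -8.90 ± 1.656 · 2.3326 = -8.90 ± 3.86 = (-12.76, -5.04)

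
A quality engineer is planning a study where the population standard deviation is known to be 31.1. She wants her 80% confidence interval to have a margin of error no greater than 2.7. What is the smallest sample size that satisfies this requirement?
n ≥ 219

For margin E ≤ 2.7:
n ≥ (z* · σ / E)²
n ≥ (1.282 · 31.1 / 2.7)²
n ≥ 218.06

Minimum n = 219 (rounding up)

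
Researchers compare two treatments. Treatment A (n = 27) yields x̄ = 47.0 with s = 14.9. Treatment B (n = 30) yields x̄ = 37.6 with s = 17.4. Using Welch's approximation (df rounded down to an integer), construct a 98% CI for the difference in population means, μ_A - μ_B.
(-0.86, 19.66)

Difference: x̄₁ - x̄₂ = 9.40
SE = √(s₁²/n₁ + s₂²/n₂) = √(14.9²/27 + 17.4²/30) = 4.2796
df = 54.88 → 54 (Welch–Satterthwaite, rounded down)
t* = 2.397

CI: 9.40 ± 2.397 · 4.2796 = 9.40 ± 10.26 = (-0.86, 19.66)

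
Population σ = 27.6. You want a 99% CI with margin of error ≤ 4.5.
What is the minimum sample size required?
n ≥ 250

For margin E ≤ 4.5:
n ≥ (z* · σ / E)²
n ≥ (2.576 · 27.6 / 4.5)²
n ≥ 249.62

Minimum n = 250 (rounding up)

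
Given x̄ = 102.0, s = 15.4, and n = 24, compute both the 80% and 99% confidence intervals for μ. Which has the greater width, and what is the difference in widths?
99% CI is wider by 9.36

df = 23
80% CI: t* = 1.319, (97.85, 106.15), width = 2 · t* · s/√n = 8.29
99% CI: t* = 2.807, (93.18, 110.82), width = 2 · t* · s/√n = 17.65

The 99% CI is wider by 17.65 - 8.29 = 9.36.
Higher confidence requires a wider interval.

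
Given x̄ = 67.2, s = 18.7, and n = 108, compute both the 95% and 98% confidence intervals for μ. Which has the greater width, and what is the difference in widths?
98% CI is wider by 1.37

df = 107
95% CI: t* = 1.982, (63.63, 70.77), width = 2 · t* · s/√n = 7.13
98% CI: t* = 2.362, (62.95, 71.45), width = 2 · t* · s/√n = 8.50

The 98% CI is wider by 8.50 - 7.13 = 1.37.
Higher confidence requires a wider interval.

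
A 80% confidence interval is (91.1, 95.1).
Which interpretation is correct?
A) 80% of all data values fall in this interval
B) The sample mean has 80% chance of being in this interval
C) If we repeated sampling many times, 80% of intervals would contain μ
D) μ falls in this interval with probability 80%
C

A) Wrong — a CI is about the parameter μ, not individual data values.
B) Wrong — x̄ is observed and sits in the interval by construction.
C) Correct — this is the frequentist long-run coverage interpretation.
D) Wrong — μ is fixed; the randomness lives in the interval, not in μ.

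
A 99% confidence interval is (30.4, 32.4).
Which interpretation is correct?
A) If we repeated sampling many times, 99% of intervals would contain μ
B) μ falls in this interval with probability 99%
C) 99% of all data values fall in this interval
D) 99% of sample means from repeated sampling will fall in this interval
A

A) Correct — this is the frequentist long-run coverage interpretation.
B) Wrong — μ is fixed; the randomness lives in the interval, not in μ.
C) Wrong — a CI is about the parameter μ, not individual data values.
D) Wrong — coverage applies to intervals containing μ, not to future x̄ values.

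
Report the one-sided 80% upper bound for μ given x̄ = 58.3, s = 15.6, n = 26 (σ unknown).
μ ≤ 60.92

Upper bound (one-sided):
t* = 0.856 (one-sided for 80%)
Upper bound = x̄ + t* · s/√n = 58.3 + 0.856 · 15.6/√26 = 60.92

We are 80% confident that μ ≤ 60.92.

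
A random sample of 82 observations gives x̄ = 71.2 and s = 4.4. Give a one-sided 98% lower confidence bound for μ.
μ ≥ 70.19

Lower bound (one-sided):
t* = 2.087 (one-sided for 98%)
Lower bound = x̄ - t* · s/√n = 71.2 - 2.087 · 4.4/√82 = 70.19

We are 98% confident that μ ≥ 70.19.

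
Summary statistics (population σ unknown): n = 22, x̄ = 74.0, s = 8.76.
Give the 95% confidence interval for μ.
(70.12, 77.88)

t-interval (σ unknown):
df = n - 1 = 21
t* = 2.080 for 95% confidence

Margin of error = t* · s/√n = 2.080 · 8.76/√22 = 3.88

CI: (70.12, 77.88)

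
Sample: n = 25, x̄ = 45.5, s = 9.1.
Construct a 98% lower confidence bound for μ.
μ ≥ 41.55

Lower bound (one-sided):
t* = 2.172 (one-sided for 98%)
Lower bound = x̄ - t* · s/√n = 45.5 - 2.172 · 9.1/√25 = 41.55

We are 98% confident that μ ≥ 41.55.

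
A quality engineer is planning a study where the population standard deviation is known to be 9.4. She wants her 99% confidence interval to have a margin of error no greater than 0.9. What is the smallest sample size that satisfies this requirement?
n ≥ 724

For margin E ≤ 0.9:
n ≥ (z* · σ / E)²
n ≥ (2.576 · 9.4 / 0.9)²
n ≥ 723.87

Minimum n = 724 (rounding up)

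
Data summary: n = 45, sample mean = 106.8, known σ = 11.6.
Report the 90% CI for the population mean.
(103.96, 109.64)

z-interval (σ known):
z* = 1.645 for 90% confidence

Margin of error = z* · σ/√n = 1.645 · 11.6/√45 = 2.84

CI: (106.8 - 2.84, 106.8 + 2.84) = (103.96, 109.64)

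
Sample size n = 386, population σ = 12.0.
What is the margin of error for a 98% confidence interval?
Margin of error = 1.42

Margin of error = z* · σ/√n
= 2.326 · 12.0/√386
= 2.326 · 12.0/19.6469
= 1.42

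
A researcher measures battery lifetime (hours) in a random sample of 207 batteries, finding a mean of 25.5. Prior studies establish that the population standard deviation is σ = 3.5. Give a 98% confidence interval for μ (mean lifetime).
(24.93, 26.07)

z-interval (σ known):
z* = 2.326 for 98% confidence

Margin of error = z* · σ/√n = 2.326 · 3.5/√207 = 0.57

CI: (25.5 - 0.57, 25.5 + 0.57) = (24.93, 26.07)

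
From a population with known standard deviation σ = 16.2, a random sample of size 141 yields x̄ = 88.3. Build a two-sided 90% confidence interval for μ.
(86.06, 90.54)

z-interval (σ known):
z* = 1.645 for 90% confidence

Margin of error = z* · σ/√n = 1.645 · 16.2/√141 = 2.24

CI: (88.3 - 2.24, 88.3 + 2.24) = (86.06, 90.54)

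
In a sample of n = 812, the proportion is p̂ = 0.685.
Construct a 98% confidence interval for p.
(0.647, 0.723)

Proportion CI:
SE = √(p̂(1-p̂)/n) = √(0.685 · 0.315 / 812) = 0.01630

z* = 2.326
Margin = z* · SE = 2.326 · 0.01630 = 0.0379

CI: 0.685 ± 0.0379 = (0.647, 0.723)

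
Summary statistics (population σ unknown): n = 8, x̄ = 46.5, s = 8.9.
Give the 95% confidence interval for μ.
(39.06, 53.94)

t-interval (σ unknown):
df = n - 1 = 7
t* = 2.365 for 95% confidence

Margin of error = t* · s/√n = 2.365 · 8.9/√8 = 7.44

CI: (39.06, 53.94)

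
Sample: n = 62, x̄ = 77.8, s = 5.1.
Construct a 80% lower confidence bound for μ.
μ ≥ 77.25

Lower bound (one-sided):
t* = 0.848 (one-sided for 80%)
Lower bound = x̄ - t* · s/√n = 77.8 - 0.848 · 5.1/√62 = 77.25

We are 80% confident that μ ≥ 77.25.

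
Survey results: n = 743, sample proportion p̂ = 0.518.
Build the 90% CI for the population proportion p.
(0.488, 0.548)

Proportion CI:
SE = √(p̂(1-p̂)/n) = √(0.518 · 0.482 / 743) = 0.01833

z* = 1.645
Margin = z* · SE = 1.645 · 0.01833 = 0.0302

CI: 0.518 ± 0.0302 = (0.488, 0.548)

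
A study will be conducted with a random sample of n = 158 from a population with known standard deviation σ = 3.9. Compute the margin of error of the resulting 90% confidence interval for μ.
Margin of error = 0.51

Margin of error = z* · σ/√n
= 1.645 · 3.9/√158
= 1.645 · 3.9/12.5698
= 0.51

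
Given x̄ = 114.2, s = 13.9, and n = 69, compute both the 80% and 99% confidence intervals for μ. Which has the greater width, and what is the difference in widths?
99% CI is wider by 4.54

df = 68
80% CI: t* = 1.294, (112.03, 116.37), width = 2 · t* · s/√n = 4.33
99% CI: t* = 2.650, (109.77, 118.63), width = 2 · t* · s/√n = 8.87

The 99% CI is wider by 8.87 - 4.33 = 4.54.
Higher confidence requires a wider interval.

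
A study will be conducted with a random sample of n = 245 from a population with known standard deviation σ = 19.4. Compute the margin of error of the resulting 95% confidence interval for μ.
Margin of error = 2.43

Margin of error = z* · σ/√n
= 1.960 · 19.4/√245
= 1.960 · 19.4/15.6525
= 2.43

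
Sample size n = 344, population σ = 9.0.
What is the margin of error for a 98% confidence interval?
Margin of error = 1.13

Margin of error = z* · σ/√n
= 2.326 · 9.0/√344
= 2.326 · 9.0/18.5472
= 1.13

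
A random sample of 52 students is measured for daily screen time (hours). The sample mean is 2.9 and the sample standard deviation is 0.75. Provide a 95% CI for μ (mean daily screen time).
(2.69, 3.11)

t-interval (σ unknown):
df = n - 1 = 51
t* = 2.008 for 95% confidence

Margin of error = t* · s/√n = 2.008 · 0.75/√52 = 0.21

CI: (2.69, 3.11)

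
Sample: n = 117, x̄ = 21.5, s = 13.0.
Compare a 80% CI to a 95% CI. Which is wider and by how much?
95% CI is wider by 1.66

df = 116
80% CI: t* = 1.289, (19.95, 23.05), width = 2 · t* · s/√n = 3.10
95% CI: t* = 1.981, (19.12, 23.88), width = 2 · t* · s/√n = 4.76

The 95% CI is wider by 4.76 - 3.10 = 1.66.
Higher confidence requires a wider interval.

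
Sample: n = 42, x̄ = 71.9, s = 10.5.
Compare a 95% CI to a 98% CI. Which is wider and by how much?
98% CI is wider by 1.29

df = 41
95% CI: t* = 2.020, (68.63, 75.17), width = 2 · t* · s/√n = 6.55
98% CI: t* = 2.421, (67.98, 75.82), width = 2 · t* · s/√n = 7.84

The 98% CI is wider by 7.84 - 6.55 = 1.29.
Higher confidence requires a wider interval.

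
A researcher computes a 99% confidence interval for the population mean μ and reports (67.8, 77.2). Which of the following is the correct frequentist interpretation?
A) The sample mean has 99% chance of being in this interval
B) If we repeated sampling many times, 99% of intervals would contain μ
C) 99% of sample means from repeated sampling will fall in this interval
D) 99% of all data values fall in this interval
B

A) Wrong — x̄ is observed and sits in the interval by construction.
B) Correct — this is the frequentist long-run coverage interpretation.
C) Wrong — coverage applies to intervals containing μ, not to future x̄ values.
D) Wrong — a CI is about the parameter μ, not individual data values.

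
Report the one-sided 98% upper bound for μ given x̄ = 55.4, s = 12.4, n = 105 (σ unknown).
μ ≤ 57.92

Upper bound (one-sided):
t* = 2.080 (one-sided for 98%)
Upper bound = x̄ + t* · s/√n = 55.4 + 2.080 · 12.4/√105 = 57.92

We are 98% confident that μ ≤ 57.92.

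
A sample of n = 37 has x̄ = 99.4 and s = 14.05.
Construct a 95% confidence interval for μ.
(94.72, 104.08)

t-interval (σ unknown):
df = n - 1 = 36
t* = 2.028 for 95% confidence

Margin of error = t* · s/√n = 2.028 · 14.05/√37 = 4.68

CI: (94.72, 104.08)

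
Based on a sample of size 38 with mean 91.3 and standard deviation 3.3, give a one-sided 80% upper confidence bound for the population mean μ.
μ ≤ 91.76

Upper bound (one-sided):
t* = 0.851 (one-sided for 80%)
Upper bound = x̄ + t* · s/√n = 91.3 + 0.851 · 3.3/√38 = 91.76

We are 80% confident that μ ≤ 91.76.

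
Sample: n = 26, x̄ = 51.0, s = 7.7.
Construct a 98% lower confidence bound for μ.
μ ≥ 47.73

Lower bound (one-sided):
t* = 2.167 (one-sided for 98%)
Lower bound = x̄ - t* · s/√n = 51.0 - 2.167 · 7.7/√26 = 47.73

We are 98% confident that μ ≥ 47.73.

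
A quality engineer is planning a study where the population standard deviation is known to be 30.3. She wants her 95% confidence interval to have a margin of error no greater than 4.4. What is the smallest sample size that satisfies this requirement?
n ≥ 183

For margin E ≤ 4.4:
n ≥ (z* · σ / E)²
n ≥ (1.960 · 30.3 / 4.4)²
n ≥ 182.18

Minimum n = 183 (rounding up)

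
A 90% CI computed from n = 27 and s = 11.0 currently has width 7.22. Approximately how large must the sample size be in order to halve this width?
n ≈ 108

CI width ∝ 1/√n
To reduce width by factor 2, need √n to grow by 2 → need 2² = 4 times as many samples.

Current: n = 27, width = 7.22
New: n = 108, width ≈ 3.51

Width reduced by factor of 7.22/3.51 = 2.06.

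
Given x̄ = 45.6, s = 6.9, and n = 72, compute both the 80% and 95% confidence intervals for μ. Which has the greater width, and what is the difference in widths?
95% CI is wider by 1.14

df = 71
80% CI: t* = 1.294, (44.55, 46.65), width = 2 · t* · s/√n = 2.10
95% CI: t* = 1.994, (43.98, 47.22), width = 2 · t* · s/√n = 3.24

The 95% CI is wider by 3.24 - 2.10 = 1.14.
Higher confidence requires a wider interval.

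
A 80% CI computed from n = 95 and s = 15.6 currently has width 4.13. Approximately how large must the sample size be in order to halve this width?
n ≈ 380

CI width ∝ 1/√n
To reduce width by factor 2, need √n to grow by 2 → need 2² = 4 times as many samples.

Current: n = 95, width = 4.13
New: n = 380, width ≈ 2.06

Width reduced by factor of 4.13/2.06 = 2.00.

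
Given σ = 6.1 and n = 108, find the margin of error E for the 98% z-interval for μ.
Margin of error = 1.37

Margin of error = z* · σ/√n
= 2.326 · 6.1/√108
= 2.326 · 6.1/10.3923
= 1.37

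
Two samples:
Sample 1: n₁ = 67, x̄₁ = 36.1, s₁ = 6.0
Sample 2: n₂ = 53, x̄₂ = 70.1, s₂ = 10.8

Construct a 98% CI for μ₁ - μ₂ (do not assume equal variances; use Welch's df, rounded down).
(-37.93, -30.07)

Difference: x̄₁ - x̄₂ = -34.00
SE = √(s₁²/n₁ + s₂²/n₂) = √(6.0²/67 + 10.8²/53) = 1.6547
df = 76.88 → 76 (Welch–Satterthwaite, rounded down)
t* = 2.376

CI: -34.00 ± 2.376 · 1.6547 = -34.00 ± 3.93 = (-37.93, -30.07)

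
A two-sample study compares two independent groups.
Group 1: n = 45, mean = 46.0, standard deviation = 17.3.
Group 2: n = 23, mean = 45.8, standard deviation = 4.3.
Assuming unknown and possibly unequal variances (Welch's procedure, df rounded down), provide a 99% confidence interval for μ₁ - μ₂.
(-7.10, 7.50)

Difference: x̄₁ - x̄₂ = 0.20
SE = √(s₁²/n₁ + s₂²/n₂) = √(17.3²/45 + 4.3²/23) = 2.7303
df = 53.71 → 53 (Welch–Satterthwaite, rounded down)
t* = 2.672

CI: 0.20 ± 2.672 · 2.7303 = 0.20 ± 7.30 = (-7.10, 7.50)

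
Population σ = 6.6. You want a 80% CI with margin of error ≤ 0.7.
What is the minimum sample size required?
n ≥ 147

For margin E ≤ 0.7:
n ≥ (z* · σ / E)²
n ≥ (1.282 · 6.6 / 0.7)²
n ≥ 146.11

Minimum n = 147 (rounding up)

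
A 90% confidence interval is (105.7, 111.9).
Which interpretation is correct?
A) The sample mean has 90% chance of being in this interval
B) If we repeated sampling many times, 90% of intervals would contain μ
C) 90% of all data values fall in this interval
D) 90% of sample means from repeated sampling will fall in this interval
B

A) Wrong — x̄ is observed and sits in the interval by construction.
B) Correct — this is the frequentist long-run coverage interpretation.
C) Wrong — a CI is about the parameter μ, not individual data values.
D) Wrong — coverage applies to intervals containing μ, not to future x̄ values.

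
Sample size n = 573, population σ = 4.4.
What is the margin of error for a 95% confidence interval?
Margin of error = 0.36

Margin of error = z* · σ/√n
= 1.960 · 4.4/√573
= 1.960 · 4.4/23.9374
= 0.36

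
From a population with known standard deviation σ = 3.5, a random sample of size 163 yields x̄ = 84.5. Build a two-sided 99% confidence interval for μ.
(83.79, 85.21)

z-interval (σ known):
z* = 2.576 for 99% confidence

Margin of error = z* · σ/√n = 2.576 · 3.5/√163 = 0.71

CI: (84.5 - 0.71, 84.5 + 0.71) = (83.79, 85.21)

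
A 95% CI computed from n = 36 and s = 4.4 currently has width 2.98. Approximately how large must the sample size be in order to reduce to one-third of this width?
n ≈ 324

CI width ∝ 1/√n
To reduce width by factor 3, need √n to grow by 3 → need 3² = 9 times as many samples.

Current: n = 36, width = 2.98
New: n = 324, width ≈ 0.96

Width reduced by factor of 2.98/0.96 = 3.10.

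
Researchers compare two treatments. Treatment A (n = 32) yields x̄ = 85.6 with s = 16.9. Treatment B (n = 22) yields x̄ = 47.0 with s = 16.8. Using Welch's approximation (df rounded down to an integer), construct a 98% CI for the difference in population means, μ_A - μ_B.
(27.35, 49.85)

Difference: x̄₁ - x̄₂ = 38.60
SE = √(s₁²/n₁ + s₂²/n₂) = √(16.9²/32 + 16.8²/22) = 4.6642
df = 45.47 → 45 (Welch–Satterthwaite, rounded down)
t* = 2.412

CI: 38.60 ± 2.412 · 4.6642 = 38.60 ± 11.25 = (27.35, 49.85)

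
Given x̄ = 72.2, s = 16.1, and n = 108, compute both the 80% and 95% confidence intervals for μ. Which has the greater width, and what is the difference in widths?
95% CI is wider by 2.14

df = 107
80% CI: t* = 1.290, (70.20, 74.20), width = 2 · t* · s/√n = 4.00
95% CI: t* = 1.982, (69.13, 75.27), width = 2 · t* · s/√n = 6.14

The 95% CI is wider by 6.14 - 4.00 = 2.14.
Higher confidence requires a wider interval.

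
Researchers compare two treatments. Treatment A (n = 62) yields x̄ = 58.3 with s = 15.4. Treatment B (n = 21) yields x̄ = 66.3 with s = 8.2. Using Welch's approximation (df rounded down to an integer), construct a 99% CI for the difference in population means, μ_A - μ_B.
(-15.04, -0.96)

Difference: x̄₁ - x̄₂ = -8.00
SE = √(s₁²/n₁ + s₂²/n₂) = √(15.4²/62 + 8.2²/21) = 2.6509
df = 65.62 → 65 (Welch–Satterthwaite, rounded down)
t* = 2.654

CI: -8.00 ± 2.654 · 2.6509 = -8.00 ± 7.04 = (-15.04, -0.96)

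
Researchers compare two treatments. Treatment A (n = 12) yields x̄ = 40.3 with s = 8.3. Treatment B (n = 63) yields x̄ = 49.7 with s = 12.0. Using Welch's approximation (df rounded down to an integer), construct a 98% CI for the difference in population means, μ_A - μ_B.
(-16.56, -2.24)

Difference: x̄₁ - x̄₂ = -9.40
SE = √(s₁²/n₁ + s₂²/n₂) = √(8.3²/12 + 12.0²/63) = 2.8331
df = 20.91 → 20 (Welch–Satterthwaite, rounded down)
t* = 2.528

CI: -9.40 ± 2.528 · 2.8331 = -9.40 ± 7.16 = (-16.56, -2.24)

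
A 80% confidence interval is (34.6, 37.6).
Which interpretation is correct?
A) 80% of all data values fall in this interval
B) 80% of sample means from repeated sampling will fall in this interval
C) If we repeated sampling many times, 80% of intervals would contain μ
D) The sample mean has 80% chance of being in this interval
C

A) Wrong — a CI is about the parameter μ, not individual data values.
B) Wrong — coverage applies to intervals containing μ, not to future x̄ values.
C) Correct — this is the frequentist long-run coverage interpretation.
D) Wrong — x̄ is observed and sits in the interval by construction.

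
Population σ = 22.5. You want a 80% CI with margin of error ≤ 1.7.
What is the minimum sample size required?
n ≥ 288

For margin E ≤ 1.7:
n ≥ (z* · σ / E)²
n ≥ (1.282 · 22.5 / 1.7)²
n ≥ 287.90

Minimum n = 288 (rounding up)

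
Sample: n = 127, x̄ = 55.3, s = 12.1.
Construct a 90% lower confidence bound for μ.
μ ≥ 53.92

Lower bound (one-sided):
t* = 1.288 (one-sided for 90%)
Lower bound = x̄ - t* · s/√n = 55.3 - 1.288 · 12.1/√127 = 53.92

We are 90% confident that μ ≥ 53.92.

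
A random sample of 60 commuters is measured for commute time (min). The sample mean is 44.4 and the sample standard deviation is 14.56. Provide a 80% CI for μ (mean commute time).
(41.96, 46.84)

t-interval (σ unknown):
df = n - 1 = 59
t* = 1.296 for 80% confidence

Margin of error = t* · s/√n = 1.296 · 14.56/√60 = 2.44

CI: (41.96, 46.84)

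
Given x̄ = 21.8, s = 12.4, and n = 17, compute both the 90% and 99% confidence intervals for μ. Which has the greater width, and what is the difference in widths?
99% CI is wider by 7.07

df = 16
90% CI: t* = 1.746, (16.55, 27.05), width = 2 · t* · s/√n = 10.50
99% CI: t* = 2.921, (13.02, 30.58), width = 2 · t* · s/√n = 17.57

The 99% CI is wider by 17.57 - 10.50 = 7.07.
Higher confidence requires a wider interval.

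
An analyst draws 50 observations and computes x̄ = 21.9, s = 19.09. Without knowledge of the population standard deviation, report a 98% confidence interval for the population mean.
(15.41, 28.39)

t-interval (σ unknown):
df = n - 1 = 49
t* = 2.405 for 98% confidence

Margin of error = t* · s/√n = 2.405 · 19.09/√50 = 6.49

CI: (15.41, 28.39)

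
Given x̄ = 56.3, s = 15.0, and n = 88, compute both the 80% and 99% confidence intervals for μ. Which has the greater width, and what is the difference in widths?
99% CI is wider by 4.29

df = 87
80% CI: t* = 1.291, (54.24, 58.36), width = 2 · t* · s/√n = 4.13
99% CI: t* = 2.634, (52.09, 60.51), width = 2 · t* · s/√n = 8.42

The 99% CI is wider by 8.42 - 4.13 = 4.29.
Higher confidence requires a wider interval.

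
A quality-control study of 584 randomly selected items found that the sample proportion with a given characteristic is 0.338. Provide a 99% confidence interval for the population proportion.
(0.288, 0.388)

Proportion CI:
SE = √(p̂(1-p̂)/n) = √(0.338 · 0.662 / 584) = 0.01957

z* = 2.576
Margin = z* · SE = 2.576 · 0.01957 = 0.0504

CI: 0.338 ± 0.0504 = (0.288, 0.388)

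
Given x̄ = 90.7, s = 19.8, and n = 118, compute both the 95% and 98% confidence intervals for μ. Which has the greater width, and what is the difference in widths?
98% CI is wider by 1.38

df = 117
95% CI: t* = 1.980, (87.09, 94.31), width = 2 · t* · s/√n = 7.22
98% CI: t* = 2.359, (86.40, 95.00), width = 2 · t* · s/√n = 8.60

The 98% CI is wider by 8.60 - 7.22 = 1.38.
Higher confidence requires a wider interval.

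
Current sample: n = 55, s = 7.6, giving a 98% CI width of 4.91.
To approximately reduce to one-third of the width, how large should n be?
n ≈ 495

CI width ∝ 1/√n
To reduce width by factor 3, need √n to grow by 3 → need 3² = 9 times as many samples.

Current: n = 55, width = 4.91
New: n = 495, width ≈ 1.59

Width reduced by factor of 4.91/1.59 = 3.09.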